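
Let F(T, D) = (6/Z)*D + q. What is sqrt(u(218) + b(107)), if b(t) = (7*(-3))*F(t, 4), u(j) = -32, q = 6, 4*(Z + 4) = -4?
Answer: I*sqrt(1430)/5 ≈ 7.5631*I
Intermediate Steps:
Z = -5 (Z = -4 + (1/4)*(-4) = -4 - 1 = -5)
F(T, D) = 6 - 6*D/5 (F(T, D) = (6/(-5))*D + 6 = (6*(-1/5))*D + 6 = -6*D/5 + 6 = 6 - 6*D/5)
b(t) = -126/5 (b(t) = (7*(-3))*(6 - 6/5*4) = -21*(6 - 24/5) = -21*6/5 = -126/5)
sqrt(u(218) + b(107)) = sqrt(-32 - 126/5) = sqrt(-286/5) = I*sqrt(1430)/5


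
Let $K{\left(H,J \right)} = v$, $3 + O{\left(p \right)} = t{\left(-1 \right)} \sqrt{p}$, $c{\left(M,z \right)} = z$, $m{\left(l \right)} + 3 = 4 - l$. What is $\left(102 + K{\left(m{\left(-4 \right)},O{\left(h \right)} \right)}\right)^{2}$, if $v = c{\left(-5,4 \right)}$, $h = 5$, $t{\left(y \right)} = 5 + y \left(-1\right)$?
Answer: $11236$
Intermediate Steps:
$t{\left(y \right)} = 5 - y$
$m{\left(l \right)} = 1 - l$ ($m{\left(l \right)} = -3 - \left(-4 + l\right) = 1 - l$)
$O{\left(p \right)} = -3 + 6 \sqrt{p}$ ($O{\left(p \right)} = -3 + \left(5 - -1\right) \sqrt{p} = -3 + \left(5 + 1\right) \sqrt{p} = -3 + 6 \sqrt{p}$)
$v = 4$
$K{\left(H,J \right)} = 4$
$\left(102 + K{\left(m{\left(-4 \right)},O{\left(h \right)} \right)}\right)^{2} = \left(102 + 4\right)^{2} = 106^{2} = 11236$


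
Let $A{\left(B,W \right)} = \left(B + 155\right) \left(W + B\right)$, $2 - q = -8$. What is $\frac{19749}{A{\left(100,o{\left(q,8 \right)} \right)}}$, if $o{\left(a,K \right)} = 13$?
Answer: $\frac{6583}{9605} \approx 0.68537$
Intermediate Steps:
$q = 10$ ($q = 2 - -8 = 2 + 8 = 10$)
$A{\left(B,W \right)} = \left(155 + B\right) \left(B + W\right)$
$\frac{19749}{A{\left(100,o{\left(q,8 \right)} \right)}} = \frac{19749}{100^{2} + 155 \cdot 100 + 155 \cdot 13 + 100 \cdot 13} = \frac{19749}{10000 + 15500 + 2015 + 1300} = \frac{19749}{28815} = 19749 \cdot \frac{1}{28815} = \frac{6583}{9605}$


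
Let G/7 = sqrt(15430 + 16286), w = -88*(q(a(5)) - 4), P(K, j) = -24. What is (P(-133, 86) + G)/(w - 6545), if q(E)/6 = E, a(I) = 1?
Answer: 24/6721 - 42*sqrt(881)/6721 ≈ -0.18191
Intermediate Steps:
q(E) = 6*E
w = -176 (w = -88*(6*1 - 4) = -88*(6 - 4) = -88*2 = -176)
G = 42*sqrt(881) (G = 7*sqrt(15430 + 16286) = 7*sqrt(31716) = 7*(6*sqrt(881)) = 42*sqrt(881) ≈ 1246.6)
(P(-133, 86) + G)/(w - 6545) = (-24 + 42*sqrt(881))/(-176 - 6545) = (-24 + 42*sqrt(881))/(-6721) = (-24 + 42*sqrt(881))*(-1/6721) = 24/6721 - 42*sqrt(881)/6721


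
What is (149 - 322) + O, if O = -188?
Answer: -361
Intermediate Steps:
(149 - 322) + O = (149 - 322) - 188 = -173 - 188 = -361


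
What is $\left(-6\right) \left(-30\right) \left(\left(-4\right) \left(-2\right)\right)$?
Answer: $1440$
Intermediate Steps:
$\left(-6\right) \left(-30\right) \left(\left(-4\right) \left(-2\right)\right) = 180 \cdot 8 = 1440$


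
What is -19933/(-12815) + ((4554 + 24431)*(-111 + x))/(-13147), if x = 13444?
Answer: -4952184459924/168478805 ≈ -29394.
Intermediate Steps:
-19933/(-12815) + ((4554 + 24431)*(-111 + x))/(-13147) = -19933/(-12815) + ((4554 + 24431)*(-111 + 13444))/(-13147) = -19933*(-1/12815) + (28985*13333)*(-1/13147) = 19933/12815 + 386457005*(-1/13147) = 19933/12815 - 386457005/13147 = -4952184459924/168478805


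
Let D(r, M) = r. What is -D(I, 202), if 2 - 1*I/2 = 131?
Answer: 258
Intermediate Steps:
I = -258 (I = 4 - 2*131 = 4 - 262 = -258)
-D(I, 202) = -1*(-258) = 258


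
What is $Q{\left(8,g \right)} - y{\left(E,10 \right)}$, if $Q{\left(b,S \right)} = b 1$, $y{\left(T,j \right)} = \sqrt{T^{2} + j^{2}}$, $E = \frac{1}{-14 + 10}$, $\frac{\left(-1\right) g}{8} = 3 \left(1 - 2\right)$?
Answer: $8 - \frac{\sqrt{1601}}{4} \approx -2.0031$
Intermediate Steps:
$g = 24$ ($g = - 8 \cdot 3 \left(1 - 2\right) = - 8 \cdot 3 \left(-1\right) = \left(-8\right) \left(-3\right) = 24$)
$E = - \frac{1}{4}$ ($E = \frac{1}{-4} = - \frac{1}{4} \approx -0.25$)
$Q{\left(b,S \right)} = b$
$Q{\left(8,g \right)} - y{\left(E,10 \right)} = 8 - \sqrt{\left(- \frac{1}{4}\right)^{2} + 10^{2}} = 8 - \sqrt{\frac{1}{16} + 100} = 8 - \sqrt{\frac{1601}{16}} = 8 - \frac{\sqrt{1601}}{4}$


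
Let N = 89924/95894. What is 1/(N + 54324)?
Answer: 47947/2604717790 ≈ 1.8408e-5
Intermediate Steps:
N = 44962/47947 (N = 89924*(1/95894) = 44962/47947 ≈ 0.93774)
1/(N + 54324) = 1/(44962/47947 + 54324) = 1/(2604717790/47947) = 47947/2604717790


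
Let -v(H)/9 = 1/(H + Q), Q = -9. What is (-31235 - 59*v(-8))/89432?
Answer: -265763/760172 ≈ -0.34961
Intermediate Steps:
v(H) = -9/(-9 + H) (v(H) = -9/(H - 9) = -9/(-9 + H))
(-31235 - 59*v(-8))/89432 = (-31235 - 59*(-9/(-9 - 8)))/89432 = (-31235 - 59*(-9/(-17)))*(1/89432) = (-31235 - 59*(-9*(-1/17)))*(1/89432) = (-31235 - 59*9/17)*(1/89432) = (-31235 - 1*531/17)*(1/89432) = (-31235 - 531/17)*(1/89432) = -531526/17*1/89432 = -265763/760172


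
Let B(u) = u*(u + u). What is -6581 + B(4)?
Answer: -6549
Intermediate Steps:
B(u) = 2*u**2 (B(u) = u*(2*u) = 2*u**2)
-6581 + B(4) = -6581 + 2*4**2 = -6581 + 2*16 = -6581 + 32 = -6549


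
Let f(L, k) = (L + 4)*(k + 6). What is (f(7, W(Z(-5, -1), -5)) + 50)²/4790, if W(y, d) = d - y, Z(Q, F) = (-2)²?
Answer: 289/4790 ≈ 0.060334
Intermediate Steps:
Z(Q, F) = 4
f(L, k) = (4 + L)*(6 + k)
(f(7, W(Z(-5, -1), -5)) + 50)²/4790 = ((24 + 4*(-5 - 1*4) + 6*7 + 7*(-5 - 1*4)) + 50)²/4790 = ((24 + 4*(-5 - 4) + 42 + 7*(-5 - 4)) + 50)²*(1/4790) = ((24 + 4*(-9) + 42 + 7*(-9)) + 50)²*(1/4790) = ((24 - 36 + 42 - 63) + 50)²*(1/4790) = (-33 + 50)²*(1/4790) = 17²*(1/4790) = 289*(1/4790) = 289/4790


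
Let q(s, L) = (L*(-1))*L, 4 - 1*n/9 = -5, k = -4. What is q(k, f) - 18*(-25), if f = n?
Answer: -6111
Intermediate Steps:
n = 81 (n = 36 - 9*(-5) = 36 + 45 = 81)
f = 81
q(s, L) = -L**2 (q(s, L) = (-L)*L = -L**2)
q(k, f) - 18*(-25) = -1*81**2 - 18*(-25) = -1*6561 + 450 = -6561 + 450 = -6111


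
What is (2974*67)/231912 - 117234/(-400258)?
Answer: 26735644993/23206158324 ≈ 1.1521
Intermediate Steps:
(2974*67)/231912 - 117234/(-400258) = 199258*(1/231912) - 117234*(-1/400258) = 99629/115956 + 58617/200129 = 26735644993/23206158324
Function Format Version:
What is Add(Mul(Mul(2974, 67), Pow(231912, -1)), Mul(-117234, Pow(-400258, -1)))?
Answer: Rational(26735644993, 23206158324) ≈ 1.1521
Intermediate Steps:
Add(Mul(Mul(2974, 67), Pow(231912, -1)), Mul(-117234, Pow(-400258, -1))) = Add(Mul(199258, Rational(1, 231912)), Mul(-117234, Rational(-1, 400258))) = Add(Rational(99629, 115956), Rational(58617, 200129)) = Rational(26735644993, 23206158324)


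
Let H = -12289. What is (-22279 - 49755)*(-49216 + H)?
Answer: 4430451170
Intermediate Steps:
(-22279 - 49755)*(-49216 + H) = (-22279 - 49755)*(-49216 - 12289) = -72034*(-61505) = 4430451170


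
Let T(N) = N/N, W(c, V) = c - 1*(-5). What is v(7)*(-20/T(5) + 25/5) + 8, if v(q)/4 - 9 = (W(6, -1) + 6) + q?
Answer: -1972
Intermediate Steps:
W(c, V) = 5 + c (W(c, V) = c + 5 = 5 + c)
T(N) = 1
v(q) = 104 + 4*q (v(q) = 36 + 4*(((5 + 6) + 6) + q) = 36 + 4*((11 + 6) + q) = 36 + 4*(17 + q) = 36 + (68 + 4*q) = 104 + 4*q)
v(7)*(-20/T(5) + 25/5) + 8 = (104 + 4*7)*(-20/1 + 25/5) + 8 = (104 + 28)*(-20*1 + 25*(⅕)) + 8 = 132*(-20 + 5) + 8 = 132*(-15) + 8 = -1980 + 8 = -1972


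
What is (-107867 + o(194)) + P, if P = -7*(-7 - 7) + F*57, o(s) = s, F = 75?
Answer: -103300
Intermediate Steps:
P = 4373 (P = -7*(-7 - 7) + 75*57 = -7*(-14) + 4275 = 98 + 4275 = 4373)
(-107867 + o(194)) + P = (-107867 + 194) + 4373 = -107673 + 4373 = -103300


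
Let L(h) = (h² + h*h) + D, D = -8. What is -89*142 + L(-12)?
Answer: -12358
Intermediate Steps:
L(h) = -8 + 2*h² (L(h) = (h² + h*h) - 8 = (h² + h²) - 8 = 2*h² - 8 = -8 + 2*h²)
-89*142 + L(-12) = -89*142 + (-8 + 2*(-12)²) = -12638 + (-8 + 2*144) = -12638 + (-8 + 288) = -12638 + 280 = -12358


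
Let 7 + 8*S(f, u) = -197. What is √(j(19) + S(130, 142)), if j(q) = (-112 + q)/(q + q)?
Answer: 3*I*√1121/19 ≈ 5.2865*I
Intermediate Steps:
j(q) = (-112 + q)/(2*q) (j(q) = (-112 + q)/((2*q)) = (-112 + q)*(1/(2*q)) = (-112 + q)/(2*q))
S(f, u) = -51/2 (S(f, u) = -7/8 + (⅛)*(-197) = -7/8 - 197/8 = -51/2)
√(j(19) + S(130, 142)) = √((½)*(-112 + 19)/19 - 51/2) = √((½)*(1/19)*(-93) - 51/2) = √(-93/38 - 51/2) = √(-531/19) = 3*I*√1121/19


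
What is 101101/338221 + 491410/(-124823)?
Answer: -11814265499/3247519991 ≈ -3.6379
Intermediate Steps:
101101/338221 + 491410/(-124823) = 101101*(1/338221) + 491410*(-1/124823) = 7777/26017 - 491410/124823 = -11814265499/3247519991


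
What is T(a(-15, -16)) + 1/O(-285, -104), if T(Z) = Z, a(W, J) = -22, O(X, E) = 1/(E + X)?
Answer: -411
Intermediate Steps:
T(a(-15, -16)) + 1/O(-285, -104) = -22 + 1/(1/(-104 - 285)) = -22 + 1/(1/(-389)) = -22 + 1/(-1/389) = -22 - 389 = -411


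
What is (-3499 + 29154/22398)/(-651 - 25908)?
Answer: 13056908/99144747 ≈ 0.13170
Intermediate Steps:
(-3499 + 29154/22398)/(-651 - 25908) = (-3499 + 29154*(1/22398))/(-26559) = (-3499 + 4859/3733)*(-1/26559) = -13056908/3733*(-1/26559) = 13056908/99144747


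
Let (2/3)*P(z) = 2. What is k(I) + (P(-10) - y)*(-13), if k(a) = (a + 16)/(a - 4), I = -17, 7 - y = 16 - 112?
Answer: 27301/21 ≈ 1300.0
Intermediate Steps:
y = 103 (y = 7 - (16 - 112) = 7 - 1*(-96) = 7 + 96 = 103)
P(z) = 3 (P(z) = (3/2)*2 = 3)
k(a) = (16 + a)/(-4 + a)
k(I) + (P(-10) - y)*(-13) = (16 - 17)/(-4 - 17) + (3 - 1*103)*(-13) = -1/(-21) + (3 - 103)*(-13) = -1/21*(-1) - 100*(-13) = 1/21 + 1300 = 27301/21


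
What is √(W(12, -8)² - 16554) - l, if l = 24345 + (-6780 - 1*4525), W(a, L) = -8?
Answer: -13040 + I*√16490 ≈ -13040.0 + 128.41*I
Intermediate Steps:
l = 13040 (l = 24345 + (-6780 - 4525) = 24345 - 11305 = 13040)
√(W(12, -8)² - 16554) - l = √((-8)² - 16554) - 1*13040 = √(64 - 16554) - 13040 = √(-16490) - 13040 = I*√16490 - 13040 = -13040 + I*√16490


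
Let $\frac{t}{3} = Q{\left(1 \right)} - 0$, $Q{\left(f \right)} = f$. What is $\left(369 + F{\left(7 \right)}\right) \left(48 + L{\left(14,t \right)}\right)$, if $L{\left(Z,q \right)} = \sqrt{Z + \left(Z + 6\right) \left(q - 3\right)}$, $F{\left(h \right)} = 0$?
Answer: $17712 + 369 \sqrt{14} \approx 19093.0$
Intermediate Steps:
$t = 3$ ($t = 3 \left(1 - 0\right) = 3 \left(1 + 0\right) = 3 \cdot 1 = 3$)
$L{\left(Z,q \right)} = \sqrt{Z + \left(-3 + q\right) \left(6 + Z\right)}$ ($L{\left(Z,q \right)} = \sqrt{Z + \left(6 + Z\right) \left(-3 + q\right)} = \sqrt{Z + \left(-3 + q\right) \left(6 + Z\right)}$)
$\left(369 + F{\left(7 \right)}\right) \left(48 + L{\left(14,t \right)}\right) = \left(369 + 0\right) \left(48 + \sqrt{-18 - 28 + 6 \cdot 3 + 14 \cdot 3}\right) = 369 \left(48 + \sqrt{-18 - 28 + 18 + 42}\right) = 369 \left(48 + \sqrt{14}\right) = 17712 + 369 \sqrt{14}$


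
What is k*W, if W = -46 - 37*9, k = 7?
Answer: -2653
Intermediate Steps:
W = -379 (W = -46 - 333 = -379)
k*W = 7*(-379) = -2653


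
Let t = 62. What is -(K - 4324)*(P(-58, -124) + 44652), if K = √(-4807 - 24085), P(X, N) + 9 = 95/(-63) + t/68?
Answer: 206739150698/1071 - 95624029*I*√7223/1071 ≈ 1.9303e+8 - 7.5882e+6*I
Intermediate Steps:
P(X, N) = -20555/2142 (P(X, N) = -9 + (95/(-63) + 62/68) = -9 + (95*(-1/63) + 62*(1/68)) = -9 + (-95/63 + 31/34) = -9 - 1277/2142 = -20555/2142)
K = 2*I*√7223 (K = √(-28892) = 2*I*√7223 ≈ 169.98*I)
-(K - 4324)*(P(-58, -124) + 44652) = -(2*I*√7223 - 4324)*(-20555/2142 + 44652) = -(-4324 + 2*I*√7223)*95624029/2142 = -(-206739150698/1071 + 95624029*I*√7223/1071) = 206739150698/1071 - 95624029*I*√7223/1071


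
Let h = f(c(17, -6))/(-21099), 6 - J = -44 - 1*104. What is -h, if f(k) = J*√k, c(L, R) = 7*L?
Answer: 154*√119/21099 ≈ 0.079622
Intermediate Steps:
J = 154 (J = 6 - (-44 - 1*104) = 6 - (-44 - 104) = 6 - 1*(-148) = 6 + 148 = 154)
f(k) = 154*√k
h = -154*√119/21099 (h = (154*√(7*17))/(-21099) = (154*√119)*(-1/21099) = -154*√119/21099 ≈ -0.079622)
-h = -(-154)*√119/21099 = 154*√119/21099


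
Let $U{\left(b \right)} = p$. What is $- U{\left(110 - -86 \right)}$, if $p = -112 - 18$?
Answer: $130$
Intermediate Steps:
$p = -130$ ($p = -112 - 18 = -130$)
$U{\left(b \right)} = -130$
$- U{\left(110 - -86 \right)} = \left(-1\right) \left(-130\right) = 130$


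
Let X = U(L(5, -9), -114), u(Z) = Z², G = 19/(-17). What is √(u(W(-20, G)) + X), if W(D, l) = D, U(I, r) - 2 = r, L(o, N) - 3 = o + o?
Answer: 12*√2 ≈ 16.971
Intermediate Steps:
L(o, N) = 3 + 2*o (L(o, N) = 3 + (o + o) = 3 + 2*o)
U(I, r) = 2 + r
G = -19/17 (G = 19*(-1/17) = -19/17 ≈ -1.1176)
X = -112 (X = 2 - 114 = -112)
√(u(W(-20, G)) + X) = √((-20)² - 112) = √(400 - 112) = √288 = 12*√2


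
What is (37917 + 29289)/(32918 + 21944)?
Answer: 33603/27431 ≈ 1.2250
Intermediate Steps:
(37917 + 29289)/(32918 + 21944) = 67206/54862 = 67206*(1/54862) = 33603/27431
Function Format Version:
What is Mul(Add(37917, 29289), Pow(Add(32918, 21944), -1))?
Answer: Rational(33603, 27431) ≈ 1.2250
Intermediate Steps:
Mul(Add(37917, 29289), Pow(Add(32918, 21944), -1)) = Mul(67206, Pow(54862, -1)) = Mul(67206, Rational(1, 54862)) = Rational(33603, 27431)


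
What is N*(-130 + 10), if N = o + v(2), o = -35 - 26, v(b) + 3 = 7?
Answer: 6840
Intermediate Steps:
v(b) = 4 (v(b) = -3 + 7 = 4)
o = -61
N = -57 (N = -61 + 4 = -57)
N*(-130 + 10) = -57*(-130 + 10) = -57*(-120) = 6840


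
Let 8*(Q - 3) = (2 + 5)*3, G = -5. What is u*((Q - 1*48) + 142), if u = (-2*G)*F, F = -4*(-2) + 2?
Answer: 19925/2 ≈ 9962.5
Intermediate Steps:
F = 10 (F = 8 + 2 = 10)
Q = 45/8 (Q = 3 + ((2 + 5)*3)/8 = 3 + (7*3)/8 = 3 + (1/8)*21 = 3 + 21/8 = 45/8 ≈ 5.6250)
u = 100 (u = -2*(-5)*10 = 10*10 = 100)
u*((Q - 1*48) + 142) = 100*((45/8 - 1*48) + 142) = 100*((45/8 - 48) + 142) = 100*(-339/8 + 142) = 100*(797/8) = 19925/2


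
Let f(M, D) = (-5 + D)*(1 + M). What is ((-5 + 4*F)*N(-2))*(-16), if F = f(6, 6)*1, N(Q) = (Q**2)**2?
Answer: -5888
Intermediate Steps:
f(M, D) = (1 + M)*(-5 + D)
N(Q) = Q**4
F = 7 (F = (-5 + 6 - 5*6 + 6*6)*1 = (-5 + 6 - 30 + 36)*1 = 7*1 = 7)
((-5 + 4*F)*N(-2))*(-16) = ((-5 + 4*7)*(-2)**4)*(-16) = ((-5 + 28)*16)*(-16) = (23*16)*(-16) = 368*(-16) = -5888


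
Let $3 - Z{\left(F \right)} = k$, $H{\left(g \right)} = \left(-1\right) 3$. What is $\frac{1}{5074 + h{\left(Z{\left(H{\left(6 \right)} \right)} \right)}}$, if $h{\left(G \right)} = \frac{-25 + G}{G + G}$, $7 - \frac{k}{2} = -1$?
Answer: $\frac{13}{65981} \approx 0.00019703$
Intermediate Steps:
$H{\left(g \right)} = -3$
$k = 16$ ($k = 14 - -2 = 14 + 2 = 16$)
$Z{\left(F \right)} = -13$ ($Z{\left(F \right)} = 3 - 16 = -13$)
$h{\left(G \right)} = \frac{-25 + G}{2 G}$
$\frac{1}{5074 + h{\left(Z{\left(H{\left(6 \right)} \right)} \right)}} = \frac{1}{5074 + \frac{-25 - 13}{2 \left(-13\right)}} = \frac{1}{5074 + \frac{1}{2} \left(- \frac{1}{13}\right) \left(-38\right)} = \frac{1}{5074 + \frac{19}{13}} = \frac{1}{\frac{65981}{13}} = \frac{13}{65981}$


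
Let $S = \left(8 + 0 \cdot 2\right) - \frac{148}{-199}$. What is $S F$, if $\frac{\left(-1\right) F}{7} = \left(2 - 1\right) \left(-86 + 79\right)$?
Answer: $\frac{85260}{199} \approx 428.44$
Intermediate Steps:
$F = 49$ ($F = - 7 \left(2 - 1\right) \left(-86 + 79\right) = - 7 \cdot 1 \left(-7\right) = \left(-7\right) \left(-7\right) = 49$)
$S = \frac{1740}{199}$ ($S = \left(8 + 0\right) - - \frac{148}{199} = 8 + \frac{148}{199} = \frac{1740}{199} \approx 8.7437$)
$S F = \frac{1740}{199} \cdot 49 = \frac{85260}{199}$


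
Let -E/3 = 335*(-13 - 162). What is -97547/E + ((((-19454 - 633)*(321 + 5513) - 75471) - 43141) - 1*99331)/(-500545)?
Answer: 4119973165052/17606670375 ≈ 234.00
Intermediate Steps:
E = 175875 (E = -1005*(-13 - 162) = -1005*(-175) = -3*(-58625) = 175875)
-97547/E + ((((-19454 - 633)*(321 + 5513) - 75471) - 43141) - 1*99331)/(-500545) = -97547/175875 + ((((-19454 - 633)*(321 + 5513) - 75471) - 43141) - 1*99331)/(-500545) = -97547*1/175875 + (((-20087*5834 - 75471) - 43141) - 99331)*(-1/500545) = -97547/175875 + (((-117187558 - 75471) - 43141) - 99331)*(-1/500545) = -97547/175875 + ((-117263029 - 43141) - 99331)*(-1/500545) = -97547/175875 + (-117306170 - 99331)*(-1/500545) = -97547/175875 - 117405501*(-1/500545) = -97547/175875 + 117405501/500545 = 4119973165052/17606670375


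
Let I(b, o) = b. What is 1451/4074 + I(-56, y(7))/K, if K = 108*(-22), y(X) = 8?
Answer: 153155/403326 ≈ 0.37973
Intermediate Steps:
K = -2376
1451/4074 + I(-56, y(7))/K = 1451/4074 - 56/(-2376) = 1451*(1/4074) - 56*(-1/2376) = 1451/4074 + 7/297 = 153155/403326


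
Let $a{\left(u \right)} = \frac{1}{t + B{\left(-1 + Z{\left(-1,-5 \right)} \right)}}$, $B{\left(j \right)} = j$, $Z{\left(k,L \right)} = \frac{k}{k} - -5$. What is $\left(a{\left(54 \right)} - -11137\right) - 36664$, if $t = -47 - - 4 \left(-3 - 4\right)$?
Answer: $- \frac{1786891}{70} \approx -25527.0$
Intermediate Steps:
$Z{\left(k,L \right)} = 6$ ($Z{\left(k,L \right)} = 1 + 5 = 6$)
$t = -75$ ($t = -47 - \left(-4\right) \left(-7\right) = -47 - 28 = -75$)
$a{\left(u \right)} = - \frac{1}{70}$ ($a{\left(u \right)} = \frac{1}{-75 + \left(-1 + 6\right)} = \frac{1}{-75 + 5} = \frac{1}{-70} = - \frac{1}{70}$)
$\left(a{\left(54 \right)} - -11137\right) - 36664 = \left(- \frac{1}{70} - -11137\right) - 36664 = \left(- \frac{1}{70} + 11137\right) - 36664 = \frac{779589}{70} - 36664 = - \frac{1786891}{70}$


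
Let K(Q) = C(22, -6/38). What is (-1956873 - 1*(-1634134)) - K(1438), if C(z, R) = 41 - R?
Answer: -6132823/19 ≈ -3.2278e+5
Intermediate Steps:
K(Q) = 782/19 (K(Q) = 41 - (-6)/38 = 41 - 1*(-3/19) = 41 + 3/19 = 782/19)
(-1956873 - 1*(-1634134)) - K(1438) = (-1956873 - 1*(-1634134)) - 1*782/19 = (-1956873 + 1634134) - 782/19 = -322739 - 782/19 = -6132823/19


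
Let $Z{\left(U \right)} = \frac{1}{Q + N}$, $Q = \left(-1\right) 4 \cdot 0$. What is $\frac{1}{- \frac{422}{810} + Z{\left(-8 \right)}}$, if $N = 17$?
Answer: $- \frac{6885}{3182} \approx -2.1637$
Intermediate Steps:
$Q = 0$ ($Q = \left(-4\right) 0 = 0$)
$Z{\left(U \right)} = \frac{1}{17}$ ($Z{\left(U \right)} = \frac{1}{0 + 17} = \frac{1}{17}$)
$\frac{1}{- \frac{422}{810} + Z{\left(-8 \right)}} = \frac{1}{- \frac{422}{810} + \frac{1}{17}} = \frac{1}{\left(-422\right) \frac{1}{810} + \frac{1}{17}} = \frac{1}{- \frac{211}{405} + \frac{1}{17}} = \frac{1}{- \frac{3182}{6885}} = - \frac{6885}{3182}$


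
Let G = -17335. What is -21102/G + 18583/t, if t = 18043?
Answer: 702879691/312775405 ≈ 2.2472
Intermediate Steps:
-21102/G + 18583/t = -21102/(-17335) + 18583/18043 = -21102*(-1/17335) + 18583*(1/18043) = 21102/17335 + 18583/18043 = 702879691/312775405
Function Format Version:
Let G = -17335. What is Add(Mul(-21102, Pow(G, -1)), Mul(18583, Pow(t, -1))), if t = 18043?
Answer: Rational(702879691, 312775405) ≈ 2.2472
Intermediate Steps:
Add(Mul(-21102, Pow(G, -1)), Mul(18583, Pow(t, -1))) = Add(Mul(-21102, Pow(-17335, -1)), Mul(18583, Pow(18043, -1))) = Add(Mul(-21102, Rational(-1, 17335)), Mul(18583, Rational(1, 18043))) = Add(Rational(21102, 17335), Rational(18583, 18043)) = Rational(702879691, 312775405)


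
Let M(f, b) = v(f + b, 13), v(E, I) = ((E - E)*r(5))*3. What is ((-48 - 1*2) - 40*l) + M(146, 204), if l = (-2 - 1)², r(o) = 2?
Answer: -410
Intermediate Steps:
v(E, I) = 0 (v(E, I) = ((E - E)*2)*3 = (0*2)*3 = 0*3 = 0)
M(f, b) = 0
l = 9 (l = (-3)² = 9)
((-48 - 1*2) - 40*l) + M(146, 204) = ((-48 - 1*2) - 40*9) + 0 = ((-48 - 2) - 360) + 0 = (-50 - 360) + 0 = -410 + 0 = -410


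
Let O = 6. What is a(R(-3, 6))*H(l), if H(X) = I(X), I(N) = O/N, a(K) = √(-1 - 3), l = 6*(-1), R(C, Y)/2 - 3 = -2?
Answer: -2*I ≈ -2.0*I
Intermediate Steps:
R(C, Y) = 2 (R(C, Y) = 6 + 2*(-2) = 6 - 4 = 2)
l = -6
a(K) = 2*I (a(K) = √(-4) = 2*I)
I(N) = 6/N
H(X) = 6/X
a(R(-3, 6))*H(l) = (2*I)*(6/(-6)) = (2*I)*(6*(-⅙)) = (2*I)*(-1) = -2*I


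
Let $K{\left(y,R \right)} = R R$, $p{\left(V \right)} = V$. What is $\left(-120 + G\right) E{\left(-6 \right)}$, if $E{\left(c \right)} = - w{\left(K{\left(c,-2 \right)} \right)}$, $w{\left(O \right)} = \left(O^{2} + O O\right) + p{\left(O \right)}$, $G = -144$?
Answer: $9504$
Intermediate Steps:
$K{\left(y,R \right)} = R^{2}$
$w{\left(O \right)} = O + 2 O^{2}$ ($w{\left(O \right)} = \left(O^{2} + O O\right) + O = \left(O^{2} + O^{2}\right) + O = 2 O^{2} + O = O + 2 O^{2}$)
$E{\left(c \right)} = -36$ ($E{\left(c \right)} = - \left(-2\right)^{2} \left(1 + 2 \left(-2\right)^{2}\right) = - 4 \left(1 + 2 \cdot 4\right) = - 4 \left(1 + 8\right) = - 4 \cdot 9 = \left(-1\right) 36 = -36$)
$\left(-120 + G\right) E{\left(-6 \right)} = \left(-120 - 144\right) \left(-36\right) = \left(-264\right) \left(-36\right) = 9504$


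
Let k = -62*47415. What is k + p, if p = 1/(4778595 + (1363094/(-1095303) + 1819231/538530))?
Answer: -920681744709979717562800/313185817986701247 ≈ -2.9397e+6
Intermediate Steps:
k = -2939730
p = 65539280510/313185817986701247 (p = 1/(4778595 + (1363094*(-1/1095303) + 1819231*(1/538530))) = 1/(4778595 + (-1363094/1095303 + 1819231/538530)) = 1/(4778595 + 139838017797/65539280510) = 1/(313185817986701247/65539280510) = 65539280510/313185817986701247 ≈ 2.0927e-7)
k + p = -2939730 + 65539280510/313185817986701247 = -920681744709979717562800/313185817986701247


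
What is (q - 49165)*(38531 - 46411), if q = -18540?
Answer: 533515400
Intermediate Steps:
(q - 49165)*(38531 - 46411) = (-18540 - 49165)*(38531 - 46411) = -67705*(-7880) = 533515400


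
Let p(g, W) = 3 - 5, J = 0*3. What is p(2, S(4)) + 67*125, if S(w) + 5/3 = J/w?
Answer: 8373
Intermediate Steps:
J = 0
S(w) = -5/3 (S(w) = -5/3 + 0/w = -5/3 + 0 = -5/3)
p(g, W) = -2
p(2, S(4)) + 67*125 = -2 + 67*125 = -2 + 8375 = 8373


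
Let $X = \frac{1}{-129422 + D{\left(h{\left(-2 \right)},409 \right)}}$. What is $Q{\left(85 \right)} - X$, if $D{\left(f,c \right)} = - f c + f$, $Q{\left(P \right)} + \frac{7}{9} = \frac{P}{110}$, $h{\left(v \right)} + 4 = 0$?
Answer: $- \frac{31898}{6325605} \approx -0.0050427$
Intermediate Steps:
$h{\left(v \right)} = -4$ ($h{\left(v \right)} = -4 + 0 = -4$)
$Q{\left(P \right)} = - \frac{7}{9} + \frac{P}{110}$
$D{\left(f,c \right)} = f - c f$ ($D{\left(f,c \right)} = - c f + f = f - c f$)
$X = - \frac{1}{127790}$ ($X = \frac{1}{-129422 - 4 \left(1 - 409\right)} = \frac{1}{-129422 - -1632} = \frac{1}{-129422 + 1632} = \frac{1}{-127790} = - \frac{1}{127790} \approx -7.8253 \cdot 10^{-6}$)
$Q{\left(85 \right)} - X = \left(- \frac{7}{9} + \frac{1}{110} \cdot 85\right) - - \frac{1}{127790} = \left(- \frac{7}{9} + \frac{17}{22}\right) + \frac{1}{127790} = - \frac{1}{198} + \frac{1}{127790} = - \frac{31898}{6325605}$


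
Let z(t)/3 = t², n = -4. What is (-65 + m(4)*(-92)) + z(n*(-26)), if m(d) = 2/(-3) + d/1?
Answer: 96229/3 ≈ 32076.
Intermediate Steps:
m(d) = -⅔ + d (m(d) = 2*(-⅓) + d*1 = -⅔ + d)
z(t) = 3*t²
(-65 + m(4)*(-92)) + z(n*(-26)) = (-65 + (-⅔ + 4)*(-92)) + 3*(-4*(-26))² = (-65 + (10/3)*(-92)) + 3*104² = (-65 - 920/3) + 3*10816 = -1115/3 + 32448 = 96229/3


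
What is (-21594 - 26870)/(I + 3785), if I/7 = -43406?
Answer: 48464/300057 ≈ 0.16152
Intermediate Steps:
I = -303842 (I = 7*(-43406) = -303842)
(-21594 - 26870)/(I + 3785) = (-21594 - 26870)/(-303842 + 3785) = -48464/(-300057) = -48464*(-1/300057) = 48464/300057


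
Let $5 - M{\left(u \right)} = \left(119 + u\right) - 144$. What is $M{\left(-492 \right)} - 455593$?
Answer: $-455071$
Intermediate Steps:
$M{\left(u \right)} = 30 - u$ ($M{\left(u \right)} = 5 - \left(\left(119 + u\right) - 144\right) = 5 - \left(-25 + u\right) = 30 - u$)
$M{\left(-492 \right)} - 455593 = \left(30 - -492\right) - 455593 = \left(30 + 492\right) - 455593 = 522 - 455593 = -455071$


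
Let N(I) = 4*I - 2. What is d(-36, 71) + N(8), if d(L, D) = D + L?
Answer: 65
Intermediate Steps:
N(I) = -2 + 4*I
d(-36, 71) + N(8) = (71 - 36) + (-2 + 4*8) = 35 + (-2 + 32) = 35 + 30 = 65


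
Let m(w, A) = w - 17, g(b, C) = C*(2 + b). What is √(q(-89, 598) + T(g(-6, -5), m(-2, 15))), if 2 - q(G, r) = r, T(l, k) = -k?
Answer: I*√577 ≈ 24.021*I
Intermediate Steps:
m(w, A) = -17 + w
q(G, r) = 2 - r
√(q(-89, 598) + T(g(-6, -5), m(-2, 15))) = √((2 - 1*598) - (-17 - 2)) = √((2 - 598) - 1*(-19)) = √(-596 + 19) = √(-577) = I*√577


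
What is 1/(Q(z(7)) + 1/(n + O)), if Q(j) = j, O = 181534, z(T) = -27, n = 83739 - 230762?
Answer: -34511/931796 ≈ -0.037037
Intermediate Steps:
n = -147023
1/(Q(z(7)) + 1/(n + O)) = 1/(-27 + 1/(-147023 + 181534)) = 1/(-27 + 1/34511) = 1/(-931796/34511) = -34511/931796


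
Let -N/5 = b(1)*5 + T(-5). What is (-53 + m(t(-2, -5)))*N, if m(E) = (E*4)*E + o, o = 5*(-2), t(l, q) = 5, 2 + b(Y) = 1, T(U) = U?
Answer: 1850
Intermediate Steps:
b(Y) = -1 (b(Y) = -2 + 1 = -1)
o = -10
N = 50 (N = -5*(-1*5 - 5) = -5*(-5 - 5) = -5*(-10) = 50)
m(E) = -10 + 4*E² (m(E) = (E*4)*E - 10 = (4*E)*E - 10 = 4*E² - 10 = -10 + 4*E²)
(-53 + m(t(-2, -5)))*N = (-53 + (-10 + 4*5²))*50 = (-53 + (-10 + 4*25))*50 = (-53 + (-10 + 100))*50 = (-53 + 90)*50 = 37*50 = 1850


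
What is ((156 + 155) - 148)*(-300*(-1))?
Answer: 48900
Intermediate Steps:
((156 + 155) - 148)*(-300*(-1)) = (311 - 148)*300 = 163*300 = 48900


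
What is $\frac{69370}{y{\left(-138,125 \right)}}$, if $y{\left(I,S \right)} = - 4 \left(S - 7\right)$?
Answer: $- \frac{34685}{236} \approx -146.97$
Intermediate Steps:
$y{\left(I,S \right)} = 28 - 4 S$ ($y{\left(I,S \right)} = - 4 \left(-7 + S\right) = 28 - 4 S$)
$\frac{69370}{y{\left(-138,125 \right)}} = \frac{69370}{28 - 500} = \frac{69370}{-472} = 69370 \left(- \frac{1}{472}\right) = - \frac{34685}{236}$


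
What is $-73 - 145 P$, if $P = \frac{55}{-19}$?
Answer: $\frac{6588}{19} \approx 346.74$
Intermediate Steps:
$P = - \frac{55}{19}$ ($P = 55 \left(- \frac{1}{19}\right) = - \frac{55}{19} \approx -2.8947$)
$-73 - 145 P = -73 - - \frac{7975}{19} = -73 + \frac{7975}{19} = \frac{6588}{19}$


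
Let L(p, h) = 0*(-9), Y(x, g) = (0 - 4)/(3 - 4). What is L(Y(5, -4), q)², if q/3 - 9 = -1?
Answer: 0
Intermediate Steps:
Y(x, g) = 4 (Y(x, g) = -4/(-1) = -4*(-1) = 4)
q = 24 (q = 27 + 3*(-1) = 27 - 3 = 24)
L(p, h) = 0
L(Y(5, -4), q)² = 0² = 0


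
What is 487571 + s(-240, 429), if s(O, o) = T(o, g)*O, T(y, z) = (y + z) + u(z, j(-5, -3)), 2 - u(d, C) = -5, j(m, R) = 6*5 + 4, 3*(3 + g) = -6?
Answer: 384131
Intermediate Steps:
g = -5 (g = -3 + (1/3)*(-6) = -3 - 2 = -5)
j(m, R) = 34 (j(m, R) = 30 + 4 = 34)
u(d, C) = 7 (u(d, C) = 2 - 1*(-5) = 2 + 5 = 7)
T(y, z) = 7 + y + z (T(y, z) = (y + z) + 7 = 7 + y + z)
s(O, o) = O*(2 + o) (s(O, o) = (7 + o - 5)*O = (2 + o)*O = O*(2 + o))
487571 + s(-240, 429) = 487571 - 240*(2 + 429) = 487571 - 240*431 = 487571 - 103440 = 384131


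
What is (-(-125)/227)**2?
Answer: 15625/51529 ≈ 0.30323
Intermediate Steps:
(-(-125)/227)**2 = (-1*(-125/227))**2 = (125/227)**2 = 15625/51529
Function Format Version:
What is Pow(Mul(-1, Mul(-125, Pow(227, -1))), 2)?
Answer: Rational(15625, 51529) ≈ 0.30323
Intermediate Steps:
Pow(Mul(-1, Mul(-125, Pow(227, -1))), 2) = Pow(Mul(-1, Mul(-125, Rational(1, 227))), 2) = Pow(Mul(-1, Rational(-125, 227)), 2) = Pow(Rational(125, 227), 2) = Rational(15625, 51529)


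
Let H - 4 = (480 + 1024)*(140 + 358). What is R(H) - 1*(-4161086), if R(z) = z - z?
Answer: 4161086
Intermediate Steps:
H = 748996 (H = 4 + (480 + 1024)*(140 + 358) = 4 + 1504*498 = 4 + 748992 = 748996)
R(z) = 0
R(H) - 1*(-4161086) = 0 - 1*(-4161086) = 0 + 4161086 = 4161086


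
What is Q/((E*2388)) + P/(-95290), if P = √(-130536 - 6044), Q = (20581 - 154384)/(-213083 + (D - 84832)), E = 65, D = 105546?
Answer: 14867/3317724020 - I*√34145/47645 ≈ 4.4811e-6 - 0.0038783*I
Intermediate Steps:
Q = 44601/64123 (Q = (20581 - 154384)/(-213083 + (105546 - 84832)) = -133803/(-213083 + 20714) = -133803/(-192369) = -133803*(-1/192369) = 44601/64123 ≈ 0.69555)
P = 2*I*√34145 (P = √(-136580) = 2*I*√34145 ≈ 369.57*I)
Q/((E*2388)) + P/(-95290) = 44601/(64123*((65*2388))) + (2*I*√34145)/(-95290) = (44601/64123)/155220 + (2*I*√34145)*(-1/95290) = (44601/64123)*(1/155220) - I*√34145/47645 = 14867/3317724020 - I*√34145/47645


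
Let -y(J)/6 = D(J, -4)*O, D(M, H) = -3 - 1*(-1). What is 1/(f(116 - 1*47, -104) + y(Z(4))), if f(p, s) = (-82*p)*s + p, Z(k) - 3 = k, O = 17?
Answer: 1/588705 ≈ 1.6986e-6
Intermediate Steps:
D(M, H) = -2 (D(M, H) = -3 + 1 = -2)
Z(k) = 3 + k
y(J) = 204 (y(J) = -(-12)*17 = -6*(-34) = 204)
f(p, s) = p - 82*p*s (f(p, s) = -82*p*s + p = p - 82*p*s)
1/(f(116 - 1*47, -104) + y(Z(4))) = 1/((116 - 1*47)*(1 - 82*(-104)) + 204) = 1/((116 - 47)*(1 + 8528) + 204) = 1/(69*8529 + 204) = 1/(588501 + 204) = 1/588705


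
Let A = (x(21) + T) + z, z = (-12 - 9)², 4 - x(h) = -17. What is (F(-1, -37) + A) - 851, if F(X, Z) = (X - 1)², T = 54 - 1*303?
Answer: -634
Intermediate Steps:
T = -249 (T = 54 - 303 = -249)
x(h) = 21 (x(h) = 4 - 1*(-17) = 4 + 17 = 21)
z = 441 (z = (-21)² = 441)
F(X, Z) = (-1 + X)²
A = 213 (A = (21 - 249) + 441 = -228 + 441 = 213)
(F(-1, -37) + A) - 851 = ((-1 - 1)² + 213) - 851 = ((-2)² + 213) - 851 = (4 + 213) - 851 = 217 - 851 = -634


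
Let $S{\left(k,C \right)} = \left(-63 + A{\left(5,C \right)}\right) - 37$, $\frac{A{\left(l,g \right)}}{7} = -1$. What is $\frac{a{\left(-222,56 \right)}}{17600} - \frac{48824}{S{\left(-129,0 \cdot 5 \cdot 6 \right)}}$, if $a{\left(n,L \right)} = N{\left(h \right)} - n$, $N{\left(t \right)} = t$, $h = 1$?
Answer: $\frac{859326261}{1883200} \approx 456.31$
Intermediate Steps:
$A{\left(l,g \right)} = -7$ ($A{\left(l,g \right)} = 7 \left(-1\right) = -7$)
$S{\left(k,C \right)} = -107$ ($S{\left(k,C \right)} = \left(-63 - 7\right) - 37 = -70 - 37 = -107$)
$a{\left(n,L \right)} = 1 - n$
$\frac{a{\left(-222,56 \right)}}{17600} - \frac{48824}{S{\left(-129,0 \cdot 5 \cdot 6 \right)}} = \frac{1 - -222}{17600} - \frac{48824}{-107} = \left(1 + 222\right) \frac{1}{17600} - - \frac{48824}{107} = 223 \cdot \frac{1}{17600} + \frac{48824}{107} = \frac{223}{17600} + \frac{48824}{107} = \frac{859326261}{1883200}$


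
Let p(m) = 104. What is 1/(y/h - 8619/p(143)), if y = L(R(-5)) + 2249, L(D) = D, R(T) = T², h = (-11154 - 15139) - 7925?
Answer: -45624/3784121 ≈ -0.012057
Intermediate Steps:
h = -34218 (h = -26293 - 7925 = -34218)
y = 2274 (y = (-5)² + 2249 = 25 + 2249 = 2274)
1/(y/h - 8619/p(143)) = 1/(2274/(-34218) - 8619/104) = 1/(2274*(-1/34218) - 8619*1/104) = 1/(-379/5703 - 663/8) = 1/(-3784121/45624) = -45624/3784121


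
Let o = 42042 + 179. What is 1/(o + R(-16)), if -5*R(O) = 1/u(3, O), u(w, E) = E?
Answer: 80/3377681 ≈ 2.3685e-5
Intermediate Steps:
o = 42221
R(O) = -1/(5*O)
1/(o + R(-16)) = 1/(42221 - ⅕/(-16)) = 1/(42221 - ⅕*(-1/16)) = 1/(42221 + 1/80) = 1/(3377681/80) = 80/3377681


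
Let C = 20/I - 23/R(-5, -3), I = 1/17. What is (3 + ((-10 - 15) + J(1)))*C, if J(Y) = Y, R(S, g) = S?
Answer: -36183/5 ≈ -7236.6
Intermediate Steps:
I = 1/17 ≈ 0.058824
C = 1723/5 (C = 20/(1/17) - 23/(-5) = 20*17 - 23*(-⅕) = 340 + 23/5 = 1723/5 ≈ 344.60)
(3 + ((-10 - 15) + J(1)))*C = (3 + ((-10 - 15) + 1))*(1723/5) = (3 + (-25 + 1))*(1723/5) = (3 - 24)*(1723/5) = -21*1723/5 = -36183/5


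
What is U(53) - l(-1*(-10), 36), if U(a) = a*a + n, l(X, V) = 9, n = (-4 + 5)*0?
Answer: 2800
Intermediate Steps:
n = 0 (n = 1*0 = 0)
U(a) = a² (U(a) = a*a + 0 = a² + 0 = a²)
U(53) - l(-1*(-10), 36) = 53² - 1*9 = 2809 - 9 = 2800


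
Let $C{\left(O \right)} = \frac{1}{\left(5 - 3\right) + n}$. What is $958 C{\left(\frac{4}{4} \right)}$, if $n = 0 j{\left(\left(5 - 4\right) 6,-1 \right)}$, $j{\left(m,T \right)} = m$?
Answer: $479$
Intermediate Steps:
$n = 0$ ($n = 0 \left(5 - 4\right) 6 = 0 \cdot 1 \cdot 6 = 0 \cdot 6 = 0$)
$C{\left(O \right)} = \frac{1}{2}$ ($C{\left(O \right)} = \frac{1}{\left(5 - 3\right) + 0} = \frac{1}{2 + 0} = \frac{1}{2}$)
$958 C{\left(\frac{4}{4} \right)} = 958 \cdot \frac{1}{2} = 479$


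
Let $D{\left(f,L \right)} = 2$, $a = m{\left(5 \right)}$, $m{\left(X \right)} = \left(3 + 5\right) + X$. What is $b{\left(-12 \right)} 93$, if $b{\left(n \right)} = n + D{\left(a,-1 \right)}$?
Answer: $-930$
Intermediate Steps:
$m{\left(X \right)} = 8 + X$
$a = 13$ ($a = 8 + 5 = 13$)
$b{\left(n \right)} = 2 + n$ ($b{\left(n \right)} = n + 2 = 2 + n$)
$b{\left(-12 \right)} 93 = \left(2 - 12\right) 93 = \left(-10\right) 93 = -930$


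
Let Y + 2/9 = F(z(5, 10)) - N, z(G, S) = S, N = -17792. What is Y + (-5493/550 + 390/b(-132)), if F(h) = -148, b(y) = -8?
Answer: 174091901/9900 ≈ 17585.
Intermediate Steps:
Y = 158794/9 (Y = -2/9 + (-148 - 1*(-17792)) = -2/9 + (-148 + 17792) = -2/9 + 17644 = 158794/9 ≈ 17644.)
Y + (-5493/550 + 390/b(-132)) = 158794/9 + (-5493/550 + 390/(-8)) = 158794/9 + (-5493*1/550 + 390*(-1/8)) = 158794/9 + (-5493/550 - 195/4) = 158794/9 - 64611/1100 = 174091901/9900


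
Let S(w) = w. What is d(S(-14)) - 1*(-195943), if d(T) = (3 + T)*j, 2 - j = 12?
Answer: 196053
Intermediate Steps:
j = -10 (j = 2 - 1*12 = 2 - 12 = -10)
d(T) = -30 - 10*T (d(T) = (3 + T)*(-10) = -30 - 10*T)
d(S(-14)) - 1*(-195943) = (-30 - 10*(-14)) - 1*(-195943) = (-30 + 140) + 195943 = 110 + 195943 = 196053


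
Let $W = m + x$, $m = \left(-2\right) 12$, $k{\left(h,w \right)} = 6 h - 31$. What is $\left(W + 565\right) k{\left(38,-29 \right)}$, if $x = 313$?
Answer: $168238$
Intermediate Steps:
$k{\left(h,w \right)} = -31 + 6 h$
$m = -24$
$W = 289$ ($W = -24 + 313 = 289$)
$\left(W + 565\right) k{\left(38,-29 \right)} = \left(289 + 565\right) \left(-31 + 6 \cdot 38\right) = 854 \left(-31 + 228\right) = 854 \cdot 197 = 168238$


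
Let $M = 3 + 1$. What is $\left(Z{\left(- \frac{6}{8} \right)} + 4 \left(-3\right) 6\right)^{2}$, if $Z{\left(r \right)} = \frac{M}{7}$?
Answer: $\frac{250000}{49} \approx 5102.0$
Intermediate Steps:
$M = 4$
$Z{\left(r \right)} = \frac{4}{7}$
$\left(Z{\left(- \frac{6}{8} \right)} + 4 \left(-3\right) 6\right)^{2} = \left(\frac{4}{7} + 4 \left(-3\right) 6\right)^{2} = \left(\frac{4}{7} - 72\right)^{2} = \left(- \frac{500}{7}\right)^{2} = \frac{250000}{49}$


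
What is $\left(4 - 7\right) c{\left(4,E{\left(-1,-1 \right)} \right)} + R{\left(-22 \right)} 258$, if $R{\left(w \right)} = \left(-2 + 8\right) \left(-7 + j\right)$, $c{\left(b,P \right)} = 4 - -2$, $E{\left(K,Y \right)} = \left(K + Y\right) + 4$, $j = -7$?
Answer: $-21690$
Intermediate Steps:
$E{\left(K,Y \right)} = 4 + K + Y$
$c{\left(b,P \right)} = 6$ ($c{\left(b,P \right)} = 4 + 2 = 6$)
$R{\left(w \right)} = -84$ ($R{\left(w \right)} = \left(-2 + 8\right) \left(-7 - 7\right) = 6 \left(-14\right) = -84$)
$\left(4 - 7\right) c{\left(4,E{\left(-1,-1 \right)} \right)} + R{\left(-22 \right)} 258 = \left(4 - 7\right) 6 - 21672 = \left(-3\right) 6 - 21672 = -18 - 21672 = -21690$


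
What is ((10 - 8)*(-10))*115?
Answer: -2300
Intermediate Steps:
((10 - 8)*(-10))*115 = (2*(-10))*115 = -20*115 = -2300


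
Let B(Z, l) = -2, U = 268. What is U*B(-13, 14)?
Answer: -536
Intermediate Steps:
U*B(-13, 14) = 268*(-2) = -536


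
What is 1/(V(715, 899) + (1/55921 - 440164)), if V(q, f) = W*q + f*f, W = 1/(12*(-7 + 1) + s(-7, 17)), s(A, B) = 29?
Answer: 2404603/884942890839 ≈ 2.7172e-6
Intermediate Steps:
W = -1/43 (W = 1/(12*(-7 + 1) + 29) = 1/(12*(-6) + 29) = 1/(-72 + 29) = 1/(-43) = -1/43 ≈ -0.023256)
V(q, f) = f**2 - q/43 (V(q, f) = -q/43 + f*f = -q/43 + f**2 = f**2 - q/43)
1/(V(715, 899) + (1/55921 - 440164)) = 1/((899**2 - 1/43*715) + (1/55921 - 440164)) = 1/((808201 - 715/43) + (1/55921 - 440164)) = 1/(34751928/43 - 24614411043/55921) = 1/(884942890839/2404603) = 2404603/884942890839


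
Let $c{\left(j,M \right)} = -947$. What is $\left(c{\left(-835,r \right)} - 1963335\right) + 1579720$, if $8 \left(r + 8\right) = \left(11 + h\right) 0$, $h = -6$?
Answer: $-384562$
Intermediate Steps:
$r = -8$ ($r = -8 + \frac{\left(11 - 6\right) 0}{8} = -8 + \frac{5 \cdot 0}{8} = -8 + \frac{1}{8} \cdot 0 = -8 + 0 = -8$)
$\left(c{\left(-835,r \right)} - 1963335\right) + 1579720 = \left(-947 - 1963335\right) + 1579720 = -1964282 + 1579720 = -384562$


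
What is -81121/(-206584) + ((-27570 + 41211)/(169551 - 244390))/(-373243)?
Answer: 2265966490127461/5770538322262168 ≈ 0.39268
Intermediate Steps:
-81121/(-206584) + ((-27570 + 41211)/(169551 - 244390))/(-373243) = -81121*(-1/206584) + (13641/(-74839))*(-1/373243) = 81121/206584 + (13641*(-1/74839))*(-1/373243) = 81121/206584 - 13641/74839*(-1/373243) = 81121/206584 + 13641/27933132877 = 2265966490127461/5770538322262168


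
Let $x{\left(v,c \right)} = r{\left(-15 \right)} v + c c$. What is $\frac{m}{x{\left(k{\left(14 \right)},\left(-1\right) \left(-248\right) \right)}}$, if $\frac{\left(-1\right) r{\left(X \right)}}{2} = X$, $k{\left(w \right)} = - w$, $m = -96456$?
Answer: $- \frac{24114}{15271} \approx -1.5791$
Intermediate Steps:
$r{\left(X \right)} = - 2 X$
$x{\left(v,c \right)} = c^{2} + 30 v$ ($x{\left(v,c \right)} = \left(-2\right) \left(-15\right) v + c c = 30 v + c^{2} = c^{2} + 30 v$)
$\frac{m}{x{\left(k{\left(14 \right)},\left(-1\right) \left(-248\right) \right)}} = - \frac{96456}{\left(\left(-1\right) \left(-248\right)\right)^{2} + 30 \left(\left(-1\right) 14\right)} = - \frac{96456}{248^{2} + 30 \left(-14\right)} = - \frac{96456}{61504 - 420} = - \frac{96456}{61084} = \left(-96456\right) \frac{1}{61084} = - \frac{24114}{15271}$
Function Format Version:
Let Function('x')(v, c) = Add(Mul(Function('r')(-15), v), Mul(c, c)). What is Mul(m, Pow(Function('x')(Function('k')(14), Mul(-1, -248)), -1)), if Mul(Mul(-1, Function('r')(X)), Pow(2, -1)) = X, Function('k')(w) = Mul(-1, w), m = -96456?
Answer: Rational(-24114, 15271) ≈ -1.5791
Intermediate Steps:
Function('r')(X) = Mul(-2, X)
Function('x')(v, c) = Add(Pow(c, 2), Mul(30, v)) (Function('x')(v, c) = Add(Mul(Mul(-2, -15), v), Mul(c, c)) = Add(Mul(30, v), Pow(c, 2)) = Add(Pow(c, 2), Mul(30, v)))
Mul(m, Pow(Function('x')(Function('k')(14), Mul(-1, -248)), -1)) = Mul(-96456, Pow(Add(Pow(Mul(-1, -248), 2), Mul(30, Mul(-1, 14))), -1)) = Mul(-96456, Pow(Add(Pow(248, 2), Mul(30, -14)), -1)) = Mul(-96456, Pow(Add(61504, -420), -1)) = Mul(-96456, Pow(61084, -1)) = Mul(-96456, Rational(1, 61084)) = Rational(-24114, 15271)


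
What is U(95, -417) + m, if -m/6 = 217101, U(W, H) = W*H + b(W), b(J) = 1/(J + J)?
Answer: -255021989/190 ≈ -1.3422e+6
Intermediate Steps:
b(J) = 1/(2*J)
U(W, H) = 1/(2*W) + H*W (U(W, H) = W*H + 1/(2*W) = H*W + 1/(2*W) = 1/(2*W) + H*W)
m = -1302606 (m = -6*217101 = -1302606)
U(95, -417) + m = ((1/2)/95 - 417*95) - 1302606 = ((1/2)*(1/95) - 39615) - 1302606 = (1/190 - 39615) - 1302606 = -7526849/190 - 1302606 = -255021989/190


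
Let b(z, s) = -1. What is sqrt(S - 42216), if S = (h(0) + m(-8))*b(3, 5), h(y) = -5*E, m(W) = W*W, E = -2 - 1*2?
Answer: 30*I*sqrt(47) ≈ 205.67*I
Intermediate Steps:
E = -4 (E = -2 - 2 = -4)
m(W) = W**2
h(y) = 20 (h(y) = -5*(-4) = 20)
S = -84 (S = (20 + (-8)**2)*(-1) = (20 + 64)*(-1) = 84*(-1) = -84)
sqrt(S - 42216) = sqrt(-84 - 42216) = sqrt(-42300) = 30*I*sqrt(47)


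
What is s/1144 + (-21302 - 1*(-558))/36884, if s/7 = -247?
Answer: -1682761/811448 ≈ -2.0738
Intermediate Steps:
s = -1729 (s = 7*(-247) = -1729)
s/1144 + (-21302 - 1*(-558))/36884 = -1729/1144 + (-21302 - 1*(-558))/36884 = -1729*1/1144 + (-21302 + 558)*(1/36884) = -133/88 - 20744*1/36884 = -133/88 - 5186/9221 = -1682761/811448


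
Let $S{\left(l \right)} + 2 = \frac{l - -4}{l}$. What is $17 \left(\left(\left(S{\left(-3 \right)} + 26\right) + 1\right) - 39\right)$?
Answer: $- \frac{731}{3} \approx -243.67$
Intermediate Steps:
$S{\left(l \right)} = -2 + \frac{4 + l}{l}$ ($S{\left(l \right)} = -2 + \frac{l - -4}{l} = -2 + \frac{l + 4}{l} = -2 + \frac{4 + l}{l}$)
$17 \left(\left(\left(S{\left(-3 \right)} + 26\right) + 1\right) - 39\right) = 17 \left(\left(\left(\frac{4 - -3}{-3} + 26\right) + 1\right) - 39\right) = 17 \left(\left(\left(- \frac{4 + 3}{3} + 26\right) + 1\right) - 39\right) = 17 \left(\left(\left(\left(- \frac{1}{3}\right) 7 + 26\right) + 1\right) - 39\right) = 17 \left(\left(\left(- \frac{7}{3} + 26\right) + 1\right) - 39\right) = 17 \left(\left(\frac{71}{3} + 1\right) - 39\right) = 17 \left(\frac{74}{3} - 39\right) = 17 \left(- \frac{43}{3}\right) = - \frac{731}{3}$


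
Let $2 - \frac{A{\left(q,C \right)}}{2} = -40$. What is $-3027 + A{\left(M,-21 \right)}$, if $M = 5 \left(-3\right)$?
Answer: $-2943$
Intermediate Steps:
$M = -15$
$A{\left(q,C \right)} = 84$ ($A{\left(q,C \right)} = 4 - -80 = 4 + 80 = 84$)
$-3027 + A{\left(M,-21 \right)} = -3027 + 84 = -2943$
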